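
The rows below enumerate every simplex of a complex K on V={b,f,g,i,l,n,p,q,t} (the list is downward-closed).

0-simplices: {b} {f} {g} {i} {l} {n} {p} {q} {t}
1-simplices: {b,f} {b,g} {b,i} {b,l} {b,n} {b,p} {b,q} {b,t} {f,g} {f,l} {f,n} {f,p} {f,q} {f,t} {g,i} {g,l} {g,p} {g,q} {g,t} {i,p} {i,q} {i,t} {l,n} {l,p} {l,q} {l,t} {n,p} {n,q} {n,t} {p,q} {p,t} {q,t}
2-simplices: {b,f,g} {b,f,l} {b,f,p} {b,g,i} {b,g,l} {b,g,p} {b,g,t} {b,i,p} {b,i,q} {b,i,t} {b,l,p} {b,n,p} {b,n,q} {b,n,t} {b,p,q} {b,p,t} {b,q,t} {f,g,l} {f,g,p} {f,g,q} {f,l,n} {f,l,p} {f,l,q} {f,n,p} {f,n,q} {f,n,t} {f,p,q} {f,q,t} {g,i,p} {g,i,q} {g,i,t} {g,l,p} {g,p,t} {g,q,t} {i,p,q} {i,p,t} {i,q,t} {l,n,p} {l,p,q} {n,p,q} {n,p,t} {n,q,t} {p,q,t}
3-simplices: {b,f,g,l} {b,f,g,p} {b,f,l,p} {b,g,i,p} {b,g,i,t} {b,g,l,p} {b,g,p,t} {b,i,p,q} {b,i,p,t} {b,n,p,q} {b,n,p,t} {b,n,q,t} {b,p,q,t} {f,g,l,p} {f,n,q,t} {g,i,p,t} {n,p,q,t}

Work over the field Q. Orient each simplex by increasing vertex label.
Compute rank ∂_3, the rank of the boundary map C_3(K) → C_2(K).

rank∂_3=14

n_0=9 n_1=32 n_2=43 n_3=17  [Q]
∂1: piv[bf,bg,bi,bl,bn,bp,bq,bt] rk=8  ker:fg,fl,fn,fp,fq,ft,gi,gl,gp,gq,gt,ip,iq,it,ln,lp,lq,lt,np,nq,nt,pq,pt,qt
∂2: piv[bfg,bfl,bfp,bgi,bgl,bgp,bgt,bip,biq,bit,blp,bnp,bnq,bnt,bpq,bpt,bqt,fgq,fln,flq,fnp,fnq,fnt] rk=23  ker:fgl,fgp,flp,fpq,fqt,gip,giq,git,glp,gpt,gqt,ipq,ipt,iqt,lnp,lpq,npq,npt,nqt,pqt
∂3: piv[bfgl,bfgp,bflp,bgip,bgit,bglp,bgpt,bipq,bipt,bnpq,bnpt,bnqt,bpqt,fnqt] rk=14  ker:fglp,gipt,npqt
rk∂_3=14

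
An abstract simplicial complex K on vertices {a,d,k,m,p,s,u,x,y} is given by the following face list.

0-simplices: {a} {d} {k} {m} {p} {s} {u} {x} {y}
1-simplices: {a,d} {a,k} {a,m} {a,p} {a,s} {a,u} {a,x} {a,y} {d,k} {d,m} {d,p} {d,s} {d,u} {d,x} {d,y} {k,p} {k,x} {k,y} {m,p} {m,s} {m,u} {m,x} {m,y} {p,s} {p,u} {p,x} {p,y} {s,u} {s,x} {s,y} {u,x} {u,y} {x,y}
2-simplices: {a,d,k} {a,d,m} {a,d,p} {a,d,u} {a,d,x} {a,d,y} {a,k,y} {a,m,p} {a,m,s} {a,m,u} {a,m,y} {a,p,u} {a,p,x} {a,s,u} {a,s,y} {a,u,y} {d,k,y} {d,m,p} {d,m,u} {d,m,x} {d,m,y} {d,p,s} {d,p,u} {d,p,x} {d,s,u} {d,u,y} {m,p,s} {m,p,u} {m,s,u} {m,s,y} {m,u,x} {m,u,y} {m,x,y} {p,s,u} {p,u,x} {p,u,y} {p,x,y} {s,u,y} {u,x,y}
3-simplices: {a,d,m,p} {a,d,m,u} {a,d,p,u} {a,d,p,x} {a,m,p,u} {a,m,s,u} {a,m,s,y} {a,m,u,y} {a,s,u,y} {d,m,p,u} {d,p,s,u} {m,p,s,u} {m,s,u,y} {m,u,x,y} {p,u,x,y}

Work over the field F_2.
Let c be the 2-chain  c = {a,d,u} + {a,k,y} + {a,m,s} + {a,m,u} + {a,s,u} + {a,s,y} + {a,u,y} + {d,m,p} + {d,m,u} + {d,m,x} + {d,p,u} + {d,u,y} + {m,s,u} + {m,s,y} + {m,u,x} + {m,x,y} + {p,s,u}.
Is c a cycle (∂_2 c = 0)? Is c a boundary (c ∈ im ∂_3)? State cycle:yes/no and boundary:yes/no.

n_0=9 n_1=33 n_2=39 n_3=15  [Z2]
∂1: piv[ad,ak,am,ap,as,au,ax,ay] rk=8  ker:dk,dm,dp,ds,du,dx,dy,kp,kx,ky,mp,ms,mu,mx,my,ps,pu,px,py,su,sx,sy,ux,uy,xy
∂2: piv[adk,adm,adp,adu,adx,ady,aky,amp,ams,amu,amy,apu,apx,asu,asy,auy,dmx,dps,dsu,mux,mxy,puy] rk=22  ker:dky,dmp,dmu,dmy,dpu,dpx,duy,mps,mpu,msu,msy,muy,psu,pux,pxy,suy,uxy
∂3: piv[admp,admu,adpu,adpx,ampu,amsu,amsy,amuy,asuy,dpsu,mpsu,muxy,puxy] rk=13  ker:dmpu,msuy
∂2c = {a,d} + {a,k} + {a,s} + {a,y} + {d,m} + {d,x} + {d,y} + {k,y} + {m,p} + {m,s} + {m,x} + {p,s} + {s,u} + {u,x} + {x,y}

cycle:no boundary:no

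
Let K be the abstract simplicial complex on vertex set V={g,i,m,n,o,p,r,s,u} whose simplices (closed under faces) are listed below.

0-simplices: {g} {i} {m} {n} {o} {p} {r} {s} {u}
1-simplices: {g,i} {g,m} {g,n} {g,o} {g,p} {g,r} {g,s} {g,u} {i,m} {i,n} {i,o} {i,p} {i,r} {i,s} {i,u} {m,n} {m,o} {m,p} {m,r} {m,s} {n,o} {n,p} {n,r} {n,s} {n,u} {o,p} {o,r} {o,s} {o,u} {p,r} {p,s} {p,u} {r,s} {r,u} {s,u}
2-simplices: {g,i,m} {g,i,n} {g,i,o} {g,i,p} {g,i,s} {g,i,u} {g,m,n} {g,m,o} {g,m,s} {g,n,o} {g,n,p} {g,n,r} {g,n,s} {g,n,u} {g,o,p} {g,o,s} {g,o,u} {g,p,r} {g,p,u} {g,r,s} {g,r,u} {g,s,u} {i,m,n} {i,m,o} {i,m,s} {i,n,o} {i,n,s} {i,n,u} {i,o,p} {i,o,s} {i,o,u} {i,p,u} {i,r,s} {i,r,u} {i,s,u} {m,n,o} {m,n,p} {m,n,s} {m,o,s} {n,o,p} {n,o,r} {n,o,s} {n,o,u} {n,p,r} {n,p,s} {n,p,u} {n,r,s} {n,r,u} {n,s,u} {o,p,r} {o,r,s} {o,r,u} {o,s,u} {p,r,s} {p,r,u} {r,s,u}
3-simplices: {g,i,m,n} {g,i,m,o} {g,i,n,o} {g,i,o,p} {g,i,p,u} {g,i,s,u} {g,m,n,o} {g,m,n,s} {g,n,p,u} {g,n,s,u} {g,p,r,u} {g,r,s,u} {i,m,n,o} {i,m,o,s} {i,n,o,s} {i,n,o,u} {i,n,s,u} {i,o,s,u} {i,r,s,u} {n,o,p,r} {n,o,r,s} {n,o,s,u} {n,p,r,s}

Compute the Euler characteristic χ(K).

χ(K)=7

n_0=9 n_1=35 n_2=56 n_3=23
χ=+9−35+56−23=7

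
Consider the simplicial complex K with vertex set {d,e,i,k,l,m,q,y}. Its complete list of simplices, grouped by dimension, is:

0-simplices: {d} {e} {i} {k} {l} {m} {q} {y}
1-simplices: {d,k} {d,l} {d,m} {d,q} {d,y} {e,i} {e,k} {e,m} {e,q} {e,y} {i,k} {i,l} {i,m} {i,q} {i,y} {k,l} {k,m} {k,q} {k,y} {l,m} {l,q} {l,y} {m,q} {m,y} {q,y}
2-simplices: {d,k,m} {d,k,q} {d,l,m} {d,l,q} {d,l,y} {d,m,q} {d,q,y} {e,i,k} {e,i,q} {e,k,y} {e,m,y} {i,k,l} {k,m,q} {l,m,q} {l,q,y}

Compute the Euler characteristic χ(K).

n_0=8 n_1=25 n_2=15
χ=+8−25+15=-2

χ(K)=-2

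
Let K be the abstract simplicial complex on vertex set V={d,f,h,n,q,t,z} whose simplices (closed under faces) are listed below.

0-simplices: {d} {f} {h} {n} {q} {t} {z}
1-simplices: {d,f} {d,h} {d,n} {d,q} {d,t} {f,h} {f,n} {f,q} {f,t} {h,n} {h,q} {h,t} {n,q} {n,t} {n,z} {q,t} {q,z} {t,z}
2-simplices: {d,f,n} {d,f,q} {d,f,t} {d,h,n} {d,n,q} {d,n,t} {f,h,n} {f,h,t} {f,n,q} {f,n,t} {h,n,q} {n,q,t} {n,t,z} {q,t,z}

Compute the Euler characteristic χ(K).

n_0=7 n_1=18 n_2=14
χ=+7−18+14=3

χ(K)=3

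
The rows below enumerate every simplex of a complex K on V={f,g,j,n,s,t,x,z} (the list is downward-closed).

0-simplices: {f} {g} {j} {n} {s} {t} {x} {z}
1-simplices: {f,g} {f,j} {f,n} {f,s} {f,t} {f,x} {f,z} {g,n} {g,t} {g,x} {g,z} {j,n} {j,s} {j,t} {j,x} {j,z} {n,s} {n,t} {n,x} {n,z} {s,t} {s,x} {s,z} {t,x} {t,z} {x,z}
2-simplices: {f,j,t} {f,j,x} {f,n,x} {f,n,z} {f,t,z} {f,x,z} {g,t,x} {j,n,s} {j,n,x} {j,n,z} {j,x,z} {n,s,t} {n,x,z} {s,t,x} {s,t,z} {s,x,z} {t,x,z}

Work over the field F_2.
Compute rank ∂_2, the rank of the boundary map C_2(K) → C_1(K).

n_0=8 n_1=26 n_2=17  [Z2]
∂1: piv[fg,fj,fn,fs,ft,fx,fz] rk=7  ker:gn,gt,gx,gz,jn,js,jt,jx,jz,ns,nt,nx,nz,st,sx,sz,tx,tz,xz
∂2: piv[fjt,fjx,fnx,fnz,ftz,fxz,gtx,jns,jnx,jnz,nst,stx,stz,sxz] rk=14  ker:jxz,nxz,txz
rk∂_2=14

rank∂_2=14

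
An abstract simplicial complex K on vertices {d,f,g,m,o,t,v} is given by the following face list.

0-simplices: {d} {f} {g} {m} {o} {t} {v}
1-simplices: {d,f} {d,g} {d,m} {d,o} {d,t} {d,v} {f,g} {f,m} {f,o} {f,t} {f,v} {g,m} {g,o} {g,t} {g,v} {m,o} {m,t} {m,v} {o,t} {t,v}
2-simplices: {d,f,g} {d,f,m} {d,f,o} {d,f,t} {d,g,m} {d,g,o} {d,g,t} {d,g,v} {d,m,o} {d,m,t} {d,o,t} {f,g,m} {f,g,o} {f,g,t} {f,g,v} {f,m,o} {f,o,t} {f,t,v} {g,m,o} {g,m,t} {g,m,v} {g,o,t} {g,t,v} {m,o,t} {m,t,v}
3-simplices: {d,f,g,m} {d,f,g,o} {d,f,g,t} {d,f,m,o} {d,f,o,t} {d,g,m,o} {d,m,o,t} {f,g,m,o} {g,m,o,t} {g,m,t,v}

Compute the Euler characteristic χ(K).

χ(K)=2

n_0=7 n_1=20 n_2=25 n_3=10
χ=+7−20+25−10=2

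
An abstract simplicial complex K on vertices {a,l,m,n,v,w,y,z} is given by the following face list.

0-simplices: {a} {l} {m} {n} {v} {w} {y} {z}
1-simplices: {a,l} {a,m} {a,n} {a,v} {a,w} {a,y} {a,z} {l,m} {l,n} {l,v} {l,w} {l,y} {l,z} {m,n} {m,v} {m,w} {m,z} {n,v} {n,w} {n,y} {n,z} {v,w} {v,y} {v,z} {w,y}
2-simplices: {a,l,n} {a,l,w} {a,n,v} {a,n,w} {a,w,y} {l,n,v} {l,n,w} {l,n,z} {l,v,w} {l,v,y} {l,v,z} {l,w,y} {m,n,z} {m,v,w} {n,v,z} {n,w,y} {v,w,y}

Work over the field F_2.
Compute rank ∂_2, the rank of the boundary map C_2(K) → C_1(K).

rank∂_2=14

n_0=8 n_1=25 n_2=17  [Z2]
∂1: piv[al,am,an,av,aw,ay,az] rk=7  ker:lm,ln,lv,lw,ly,lz,mn,mv,mw,mz,nv,nw,ny,nz,vw,vy,vz,wy
∂2: piv[aln,alw,anv,anw,awy,lnv,lnz,lvw,lvy,lvz,lwy,mnz,mvw,nwy] rk=14  ker:lnw,nvz,vwy
rk∂_2=14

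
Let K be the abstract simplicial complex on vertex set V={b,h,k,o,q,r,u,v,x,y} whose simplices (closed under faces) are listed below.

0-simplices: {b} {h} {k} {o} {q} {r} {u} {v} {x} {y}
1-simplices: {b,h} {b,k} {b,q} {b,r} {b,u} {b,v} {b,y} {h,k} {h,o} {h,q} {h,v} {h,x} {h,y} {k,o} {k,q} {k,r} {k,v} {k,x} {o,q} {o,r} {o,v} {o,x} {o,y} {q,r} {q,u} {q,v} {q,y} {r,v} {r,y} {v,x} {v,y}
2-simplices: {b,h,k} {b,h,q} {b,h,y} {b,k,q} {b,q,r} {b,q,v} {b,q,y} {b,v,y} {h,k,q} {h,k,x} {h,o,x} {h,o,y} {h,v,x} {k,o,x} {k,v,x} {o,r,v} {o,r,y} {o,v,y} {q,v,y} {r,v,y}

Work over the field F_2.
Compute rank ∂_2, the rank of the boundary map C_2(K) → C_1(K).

rank∂_2=17

n_0=10 n_1=31 n_2=20  [Z2]
∂1: piv[bh,bk,bq,br,bu,bv,by,ho,hx] rk=9  ker:hk,hq,hv,hy,ko,kq,kr,kv,kx,oq,or,ov,ox,oy,qr,qu,qv,qy,rv,ry,vx,vy
∂2: piv[bhk,bhq,bhy,bkq,bqr,bqv,bqy,bvy,hkx,hox,hoy,hvx,kox,kvx,orv,ory,ovy] rk=17  ker:hkq,qvy,rvy
rk∂_2=17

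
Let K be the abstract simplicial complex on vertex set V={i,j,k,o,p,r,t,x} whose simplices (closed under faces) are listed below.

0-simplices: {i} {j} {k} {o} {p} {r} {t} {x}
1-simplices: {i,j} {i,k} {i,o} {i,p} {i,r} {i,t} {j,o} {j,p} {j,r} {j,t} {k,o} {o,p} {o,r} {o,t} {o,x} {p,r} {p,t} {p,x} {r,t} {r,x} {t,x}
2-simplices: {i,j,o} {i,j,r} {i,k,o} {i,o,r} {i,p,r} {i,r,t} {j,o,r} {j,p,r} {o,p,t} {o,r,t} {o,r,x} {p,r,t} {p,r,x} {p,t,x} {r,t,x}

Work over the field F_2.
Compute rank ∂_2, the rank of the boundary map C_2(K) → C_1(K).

n_0=8 n_1=21 n_2=15  [Z2]
∂1: piv[ij,ik,io,ip,ir,it,ox] rk=7  ker:jo,jp,jr,jt,ko,op,or,ot,pr,pt,px,rt,rx,tx
∂2: piv[ijo,ijr,iko,ior,ipr,irt,jpr,opt,ort,orx,prt,prx,ptx] rk=13  ker:jor,rtx
rk∂_2=13

rank∂_2=13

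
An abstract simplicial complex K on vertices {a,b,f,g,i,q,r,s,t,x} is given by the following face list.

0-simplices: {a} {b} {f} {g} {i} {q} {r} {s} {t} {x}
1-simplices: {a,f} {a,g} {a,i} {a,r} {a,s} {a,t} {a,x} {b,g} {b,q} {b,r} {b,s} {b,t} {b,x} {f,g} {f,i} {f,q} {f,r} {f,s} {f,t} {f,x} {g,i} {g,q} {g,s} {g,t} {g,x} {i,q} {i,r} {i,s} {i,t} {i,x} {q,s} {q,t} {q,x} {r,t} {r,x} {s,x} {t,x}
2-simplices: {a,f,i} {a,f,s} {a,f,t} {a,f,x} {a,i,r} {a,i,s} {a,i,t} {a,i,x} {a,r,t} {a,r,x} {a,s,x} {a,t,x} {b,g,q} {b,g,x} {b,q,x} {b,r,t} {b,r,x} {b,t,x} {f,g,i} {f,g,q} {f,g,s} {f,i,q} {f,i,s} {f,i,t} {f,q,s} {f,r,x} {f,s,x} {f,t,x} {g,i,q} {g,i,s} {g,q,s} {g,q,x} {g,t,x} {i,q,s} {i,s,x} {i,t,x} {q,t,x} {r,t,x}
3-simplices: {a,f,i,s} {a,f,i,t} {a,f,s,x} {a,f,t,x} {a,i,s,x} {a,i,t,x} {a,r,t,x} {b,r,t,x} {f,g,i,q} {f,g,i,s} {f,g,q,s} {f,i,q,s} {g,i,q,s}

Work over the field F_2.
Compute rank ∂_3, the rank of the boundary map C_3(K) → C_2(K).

n_0=10 n_1=37 n_2=38 n_3=13  [Z2]
∂1: piv[af,ag,ai,ar,as,at,ax,bg,bq] rk=9  ker:br,bs,bt,bx,fg,fi,fq,fr,fs,ft,fx,gi,gq,gs,gt,gx,iq,ir,is,it,ix,qs,qt,qx,rt,rx,sx,tx
∂2: piv[afi,afs,aft,afx,air,ais,ait,aix,art,arx,asx,atx,bgq,bgx,bqx,brt,brx,fgi,fgq,fgs,fiq,fqs,frx,gtx,qtx] rk=25  ker:btx,fis,fit,fsx,ftx,giq,gis,gqs,gqx,iqs,isx,itx,rtx
∂3: piv[afis,afit,afsx,aftx,aisx,aitx,artx,brtx,fgiq,fgis,fgqs,fiqs] rk=12  ker:giqs
rk∂_3=12

rank∂_3=12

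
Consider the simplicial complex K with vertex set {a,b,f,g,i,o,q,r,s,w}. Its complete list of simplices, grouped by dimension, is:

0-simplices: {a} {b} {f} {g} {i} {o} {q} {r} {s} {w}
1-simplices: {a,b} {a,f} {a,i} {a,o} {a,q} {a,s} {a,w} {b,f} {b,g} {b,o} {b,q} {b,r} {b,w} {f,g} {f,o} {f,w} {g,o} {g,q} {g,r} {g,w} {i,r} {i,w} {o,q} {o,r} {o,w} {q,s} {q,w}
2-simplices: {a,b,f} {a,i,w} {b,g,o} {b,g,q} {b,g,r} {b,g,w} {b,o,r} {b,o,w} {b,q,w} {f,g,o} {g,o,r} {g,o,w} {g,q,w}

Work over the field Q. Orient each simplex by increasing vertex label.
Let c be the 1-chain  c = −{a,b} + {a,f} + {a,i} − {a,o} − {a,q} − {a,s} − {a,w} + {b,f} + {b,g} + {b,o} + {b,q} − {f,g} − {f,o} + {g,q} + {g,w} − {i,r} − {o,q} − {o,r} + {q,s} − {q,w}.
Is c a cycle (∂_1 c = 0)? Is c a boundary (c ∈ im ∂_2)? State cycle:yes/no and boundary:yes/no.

cycle:no boundary:no

n_0=10 n_1=27 n_2=13  [Q]
∂1: piv[ab,af,ai,ao,aq,as,aw,bg,br] rk=9  ker:bf,bo,bq,bw,fg,fo,fw,go,gq,gr,gw,ir,iw,oq,or,ow,qs,qw
∂2: piv[abf,aiw,bgo,bgq,bgr,bgw,bor,bow,bqw,fgo] rk=10  ker:gor,gow,gqw
∂1c = 3·{a} − 5·{b} + 4·{f} − 2·{g} + 2·{i} + {o} − 2·{r} − {w}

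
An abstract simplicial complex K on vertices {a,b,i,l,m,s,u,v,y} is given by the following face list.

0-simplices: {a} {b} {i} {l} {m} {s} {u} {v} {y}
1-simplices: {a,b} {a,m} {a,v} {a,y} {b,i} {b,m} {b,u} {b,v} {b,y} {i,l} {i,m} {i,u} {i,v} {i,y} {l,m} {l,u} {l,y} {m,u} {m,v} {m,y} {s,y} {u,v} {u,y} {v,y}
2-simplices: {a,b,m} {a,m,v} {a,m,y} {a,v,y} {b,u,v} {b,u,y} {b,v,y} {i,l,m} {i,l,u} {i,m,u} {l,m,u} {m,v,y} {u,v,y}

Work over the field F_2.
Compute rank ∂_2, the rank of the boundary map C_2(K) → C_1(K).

n_0=9 n_1=24 n_2=13  [Z2]
∂1: piv[ab,am,av,ay,bi,bu,il,sy] rk=8  ker:bm,bv,by,im,iu,iv,iy,lm,lu,ly,mu,mv,my,uv,uy,vy
∂2: piv[abm,amv,amy,avy,buv,buy,bvy,ilm,ilu,imu] rk=10  ker:lmu,mvy,uvy
rk∂_2=10

rank∂_2=10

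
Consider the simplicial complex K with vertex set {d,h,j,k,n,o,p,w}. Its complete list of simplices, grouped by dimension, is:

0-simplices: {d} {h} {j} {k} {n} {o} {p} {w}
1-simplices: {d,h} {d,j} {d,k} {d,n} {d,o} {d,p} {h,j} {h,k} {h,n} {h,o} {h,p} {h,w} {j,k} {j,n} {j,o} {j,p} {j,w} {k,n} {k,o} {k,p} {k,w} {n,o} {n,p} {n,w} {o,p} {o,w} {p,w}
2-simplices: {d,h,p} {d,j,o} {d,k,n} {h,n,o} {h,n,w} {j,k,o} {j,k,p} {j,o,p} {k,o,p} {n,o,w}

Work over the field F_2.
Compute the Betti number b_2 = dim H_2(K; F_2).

n_0=8 n_1=27 n_2=10  [Z2]
∂1: piv[dh,dj,dk,dn,do,dp,hw] rk=7  ker:hj,hk,hn,ho,hp,jk,jn,jo,jp,jw,kn,ko,kp,kw,no,np,nw,op,ow,pw
∂2: piv[dhp,djo,dkn,hno,hnw,jko,jkp,jop,now] rk=9  ker:kop
b_2=(10−9)−0=1

b_2=1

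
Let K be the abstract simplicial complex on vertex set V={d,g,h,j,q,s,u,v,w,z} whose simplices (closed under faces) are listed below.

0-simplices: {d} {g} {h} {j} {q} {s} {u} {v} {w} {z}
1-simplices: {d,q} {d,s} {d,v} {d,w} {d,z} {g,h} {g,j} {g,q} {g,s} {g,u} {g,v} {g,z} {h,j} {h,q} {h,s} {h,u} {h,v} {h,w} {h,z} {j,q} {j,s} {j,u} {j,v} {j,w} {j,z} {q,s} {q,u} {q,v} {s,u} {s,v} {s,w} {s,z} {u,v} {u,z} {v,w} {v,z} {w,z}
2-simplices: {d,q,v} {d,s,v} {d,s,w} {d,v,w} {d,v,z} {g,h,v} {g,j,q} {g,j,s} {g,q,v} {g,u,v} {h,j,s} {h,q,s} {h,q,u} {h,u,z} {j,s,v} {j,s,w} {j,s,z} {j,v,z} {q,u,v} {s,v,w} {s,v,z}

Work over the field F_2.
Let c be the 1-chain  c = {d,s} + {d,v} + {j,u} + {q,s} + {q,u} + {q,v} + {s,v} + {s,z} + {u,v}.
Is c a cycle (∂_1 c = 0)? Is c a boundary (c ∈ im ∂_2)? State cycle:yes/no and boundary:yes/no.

cycle:no boundary:no

n_0=10 n_1=37 n_2=21  [Z2]
∂1: piv[dq,ds,dv,dw,dz,gh,gj,gq,gu] rk=9  ker:gs,gv,gz,hj,hq,hs,hu,hv,hw,hz,jq,js,ju,jv,jw,jz,qs,qu,qv,su,sv,sw,sz,uv,uz,vw,vz,wz
∂2: piv[dqv,dsv,dsw,dvw,dvz,ghv,gjq,gjs,gqv,guv,hjs,hqs,hqu,huz,jsv,jsw,jsz,jvz,quv] rk=19  ker:svw,svz
∂1c = {j} + {q} + {u} + {z}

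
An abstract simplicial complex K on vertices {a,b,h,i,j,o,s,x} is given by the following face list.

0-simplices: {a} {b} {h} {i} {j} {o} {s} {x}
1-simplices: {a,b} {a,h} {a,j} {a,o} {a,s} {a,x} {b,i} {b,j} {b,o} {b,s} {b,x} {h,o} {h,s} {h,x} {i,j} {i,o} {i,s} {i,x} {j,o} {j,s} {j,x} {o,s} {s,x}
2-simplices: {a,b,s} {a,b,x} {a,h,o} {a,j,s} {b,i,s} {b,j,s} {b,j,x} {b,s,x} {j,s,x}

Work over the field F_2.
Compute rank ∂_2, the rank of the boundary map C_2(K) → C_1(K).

n_0=8 n_1=23 n_2=9  [Z2]
∂1: piv[ab,ah,aj,ao,as,ax,bi] rk=7  ker:bj,bo,bs,bx,ho,hs,hx,ij,io,is,ix,jo,js,jx,os,sx
∂2: piv[abs,abx,aho,ajs,bis,bjs,bjx,bsx] rk=8  ker:jsx
rk∂_2=8

rank∂_2=8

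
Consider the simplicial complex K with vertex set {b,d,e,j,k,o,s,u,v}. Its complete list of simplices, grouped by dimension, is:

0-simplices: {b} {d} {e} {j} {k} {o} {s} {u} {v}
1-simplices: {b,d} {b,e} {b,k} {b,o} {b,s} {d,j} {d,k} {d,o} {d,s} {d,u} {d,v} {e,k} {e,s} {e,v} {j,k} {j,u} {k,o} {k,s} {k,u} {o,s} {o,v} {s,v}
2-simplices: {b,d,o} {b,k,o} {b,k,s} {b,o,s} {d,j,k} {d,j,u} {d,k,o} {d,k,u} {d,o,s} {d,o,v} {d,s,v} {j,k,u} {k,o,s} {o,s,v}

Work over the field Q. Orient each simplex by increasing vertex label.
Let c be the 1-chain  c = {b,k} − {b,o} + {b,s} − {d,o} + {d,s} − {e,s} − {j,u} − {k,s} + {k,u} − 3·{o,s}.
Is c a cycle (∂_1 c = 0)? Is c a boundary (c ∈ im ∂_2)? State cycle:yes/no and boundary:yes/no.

cycle:no boundary:no

n_0=9 n_1=22 n_2=14  [Q]
∂1: piv[bd,be,bk,bo,bs,dj,du,dv] rk=8  ker:dk,do,ds,ek,es,ev,jk,ju,ko,ks,ku,os,ov,sv
∂2: piv[bdo,bko,bks,bos,djk,dju,dko,dku,dos,dov,dsv] rk=11  ker:jku,kos,osv
∂1c = −{b} + {e} + {j} + {k} + {o} − 3·{s}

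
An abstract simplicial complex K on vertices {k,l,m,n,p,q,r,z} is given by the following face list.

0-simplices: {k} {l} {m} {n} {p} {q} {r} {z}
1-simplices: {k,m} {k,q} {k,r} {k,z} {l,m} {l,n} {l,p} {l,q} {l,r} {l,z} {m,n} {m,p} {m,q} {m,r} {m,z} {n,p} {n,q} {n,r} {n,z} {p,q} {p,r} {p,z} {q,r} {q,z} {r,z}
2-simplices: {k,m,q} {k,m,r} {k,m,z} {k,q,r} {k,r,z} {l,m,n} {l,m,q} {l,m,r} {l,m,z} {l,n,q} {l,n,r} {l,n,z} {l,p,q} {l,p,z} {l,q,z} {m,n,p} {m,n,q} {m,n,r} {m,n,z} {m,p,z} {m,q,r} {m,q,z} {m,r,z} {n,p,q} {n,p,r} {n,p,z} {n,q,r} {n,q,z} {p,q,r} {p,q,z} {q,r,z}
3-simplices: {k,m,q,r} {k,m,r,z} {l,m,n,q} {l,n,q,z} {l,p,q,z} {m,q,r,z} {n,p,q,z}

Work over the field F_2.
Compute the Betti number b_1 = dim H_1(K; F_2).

b_1=0

n_0=8 n_1=25 n_2=31 n_3=7  [Z2]
∂1: piv[km,kq,kr,kz,lm,ln,lp] rk=7  ker:lq,lr,lz,mn,mp,mq,mr,mz,np,nq,nr,nz,pq,pr,pz,qr,qz,rz
∂2: piv[kmq,kmr,kmz,kqr,krz,lmn,lmq,lmr,lmz,lnq,lnr,lnz,lpq,lpz,lqz,mnp,mpz,npr] rk=18  ker:mnq,mnr,mnz,mqr,mqz,mrz,npq,npz,nqr,nqz,pqr,pqz,qrz
∂3: piv[kmqr,kmrz,lmnq,lnqz,lpqz,mqrz,npqz] rk=7
b_1=(25−7)−18=0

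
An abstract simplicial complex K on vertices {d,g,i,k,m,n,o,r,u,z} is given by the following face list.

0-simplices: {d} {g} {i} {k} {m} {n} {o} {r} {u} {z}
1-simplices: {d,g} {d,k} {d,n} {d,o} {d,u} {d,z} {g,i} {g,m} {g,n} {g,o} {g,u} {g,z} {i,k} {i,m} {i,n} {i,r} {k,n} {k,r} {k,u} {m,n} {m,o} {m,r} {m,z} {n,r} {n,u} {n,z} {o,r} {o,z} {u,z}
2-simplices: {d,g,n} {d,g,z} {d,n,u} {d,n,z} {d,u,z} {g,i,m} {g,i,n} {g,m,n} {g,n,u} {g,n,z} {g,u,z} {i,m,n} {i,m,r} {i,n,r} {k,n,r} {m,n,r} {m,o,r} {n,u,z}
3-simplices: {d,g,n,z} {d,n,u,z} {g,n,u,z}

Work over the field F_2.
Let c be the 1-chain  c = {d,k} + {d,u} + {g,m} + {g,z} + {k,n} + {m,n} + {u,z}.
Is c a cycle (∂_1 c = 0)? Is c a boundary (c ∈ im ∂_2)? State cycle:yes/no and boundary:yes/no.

cycle:yes boundary:no

n_0=10 n_1=29 n_2=18 n_3=3  [Z2]
∂1: piv[dg,dk,dn,do,du,dz,gi,gm,ir] rk=9  ker:gn,go,gu,gz,ik,im,in,kn,kr,ku,mn,mo,mr,mz,nr,nu,nz,or,oz,uz
∂2: piv[dgn,dgz,dnu,dnz,duz,gim,gin,gmn,gnu,imr,inr,knr,mor] rk=13  ker:gnz,guz,imn,mnr,nuz
∂3: piv[dgnz,dnuz,gnuz] rk=3
∂1c = 0
c vs im∂2: residual ≠ 0 ⇒ not boundary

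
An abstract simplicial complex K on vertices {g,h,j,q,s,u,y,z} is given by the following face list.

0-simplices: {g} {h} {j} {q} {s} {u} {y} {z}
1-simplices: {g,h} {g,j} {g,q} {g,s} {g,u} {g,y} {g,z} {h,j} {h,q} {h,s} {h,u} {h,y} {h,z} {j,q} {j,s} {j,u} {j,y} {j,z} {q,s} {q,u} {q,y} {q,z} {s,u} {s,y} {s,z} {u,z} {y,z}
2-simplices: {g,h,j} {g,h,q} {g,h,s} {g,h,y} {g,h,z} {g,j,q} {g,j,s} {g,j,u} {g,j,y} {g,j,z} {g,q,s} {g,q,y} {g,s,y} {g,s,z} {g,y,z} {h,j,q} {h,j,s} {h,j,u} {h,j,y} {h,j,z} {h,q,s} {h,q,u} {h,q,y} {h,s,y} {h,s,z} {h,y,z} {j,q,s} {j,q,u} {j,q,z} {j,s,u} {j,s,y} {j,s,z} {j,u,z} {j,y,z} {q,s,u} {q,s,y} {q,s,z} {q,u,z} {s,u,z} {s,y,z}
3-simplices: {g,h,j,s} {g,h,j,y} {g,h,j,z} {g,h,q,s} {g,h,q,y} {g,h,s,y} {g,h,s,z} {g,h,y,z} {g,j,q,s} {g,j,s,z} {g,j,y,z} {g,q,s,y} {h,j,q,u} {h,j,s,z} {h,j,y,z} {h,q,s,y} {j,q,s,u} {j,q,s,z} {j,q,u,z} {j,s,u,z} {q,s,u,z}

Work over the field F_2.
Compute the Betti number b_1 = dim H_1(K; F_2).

n_0=8 n_1=27 n_2=40 n_3=21  [Z2]
∂1: piv[gh,gj,gq,gs,gu,gy,gz] rk=7  ker:hj,hq,hs,hu,hy,hz,jq,js,ju,jy,jz,qs,qu,qy,qz,su,sy,sz,uz,yz
∂2: piv[ghj,ghq,ghs,ghy,ghz,gjq,gjs,gju,gjy,gjz,gqs,gqy,gsy,gsz,gyz,hju,hqu,jqz,jsu,juz] rk=20  ker:hjq,hjs,hjy,hjz,hqs,hqy,hsy,hsz,hyz,jqs,jqu,jsy,jsz,jyz,qsu,qsy,qsz,quz,suz,syz
∂3: piv[ghjs,ghjy,ghjz,ghqs,ghqy,ghsy,ghsz,ghyz,gjqs,gjsz,gjyz,gqsy,hjqu,jqsu,jqsz,jquz,jsuz] rk=17  ker:hjsz,hjyz,hqsy,qsuz
b_1=(27−7)−20=0

b_1=0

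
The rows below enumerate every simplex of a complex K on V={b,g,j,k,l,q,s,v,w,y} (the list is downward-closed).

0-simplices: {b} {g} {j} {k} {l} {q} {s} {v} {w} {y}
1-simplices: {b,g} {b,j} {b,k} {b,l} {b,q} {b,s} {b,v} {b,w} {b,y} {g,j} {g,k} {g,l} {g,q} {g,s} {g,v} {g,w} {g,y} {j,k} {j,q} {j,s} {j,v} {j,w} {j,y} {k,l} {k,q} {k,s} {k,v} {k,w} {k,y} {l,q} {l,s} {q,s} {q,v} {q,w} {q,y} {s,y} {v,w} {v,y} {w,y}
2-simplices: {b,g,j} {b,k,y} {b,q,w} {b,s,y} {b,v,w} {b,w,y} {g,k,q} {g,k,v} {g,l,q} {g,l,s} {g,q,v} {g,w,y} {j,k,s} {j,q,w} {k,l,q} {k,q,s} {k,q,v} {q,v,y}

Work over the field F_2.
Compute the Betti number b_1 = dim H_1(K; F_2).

b_1=13

n_0=10 n_1=39 n_2=18  [Z2]
∂1: piv[bg,bj,bk,bl,bq,bs,bv,bw,by] rk=9  ker:gj,gk,gl,gq,gs,gv,gw,gy,jk,jq,js,jv,jw,jy,kl,kq,ks,kv,kw,ky,lq,ls,qs,qv,qw,qy,sy,vw,vy,wy
∂2: piv[bgj,bky,bqw,bsy,bvw,bwy,gkq,gkv,glq,gls,gqv,gwy,jks,jqw,klq,kqs,qvy] rk=17  ker:kqv
b_1=(39−9)−17=13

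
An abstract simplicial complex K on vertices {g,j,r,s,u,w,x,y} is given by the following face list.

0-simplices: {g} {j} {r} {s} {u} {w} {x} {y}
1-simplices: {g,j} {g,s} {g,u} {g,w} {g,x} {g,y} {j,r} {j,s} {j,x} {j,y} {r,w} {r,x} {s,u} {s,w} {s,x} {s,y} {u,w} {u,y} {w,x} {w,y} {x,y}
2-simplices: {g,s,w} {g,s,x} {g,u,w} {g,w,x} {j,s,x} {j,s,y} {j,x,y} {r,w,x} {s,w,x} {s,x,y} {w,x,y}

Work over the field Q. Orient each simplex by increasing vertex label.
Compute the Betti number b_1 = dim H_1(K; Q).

n_0=8 n_1=21 n_2=11  [Q]
∂1: piv[gj,gs,gu,gw,gx,gy,jr] rk=7  ker:js,jx,jy,rw,rx,su,sw,sx,sy,uw,uy,wx,wy,xy
∂2: piv[gsw,gsx,guw,gwx,jsx,jsy,jxy,rwx,wxy] rk=9  ker:swx,sxy
b_1=(21−7)−9=5

b_1=5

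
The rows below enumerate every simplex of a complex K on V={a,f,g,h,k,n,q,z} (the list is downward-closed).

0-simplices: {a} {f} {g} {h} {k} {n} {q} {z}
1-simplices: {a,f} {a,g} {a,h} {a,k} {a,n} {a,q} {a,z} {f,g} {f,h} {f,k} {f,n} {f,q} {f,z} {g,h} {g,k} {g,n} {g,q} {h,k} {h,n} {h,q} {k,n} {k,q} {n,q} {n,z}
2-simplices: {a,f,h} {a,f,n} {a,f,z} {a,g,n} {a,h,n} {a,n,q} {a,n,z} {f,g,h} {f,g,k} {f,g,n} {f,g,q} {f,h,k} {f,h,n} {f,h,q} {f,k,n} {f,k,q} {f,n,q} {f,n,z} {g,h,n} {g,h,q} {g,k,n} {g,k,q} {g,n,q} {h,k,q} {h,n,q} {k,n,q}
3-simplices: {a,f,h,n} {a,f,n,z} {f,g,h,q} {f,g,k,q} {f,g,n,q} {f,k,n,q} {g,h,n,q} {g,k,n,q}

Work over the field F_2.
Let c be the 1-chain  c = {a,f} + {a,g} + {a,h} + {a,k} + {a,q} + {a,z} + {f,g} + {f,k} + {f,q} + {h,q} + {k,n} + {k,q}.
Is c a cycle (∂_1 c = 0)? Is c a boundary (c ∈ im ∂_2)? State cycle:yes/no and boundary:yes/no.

cycle:no boundary:no

n_0=8 n_1=24 n_2=26 n_3=8  [Z2]
∂1: piv[af,ag,ah,ak,an,aq,az] rk=7  ker:fg,fh,fk,fn,fq,fz,gh,gk,gn,gq,hk,hn,hq,kn,kq,nq,nz
∂2: piv[afh,afn,afz,agn,ahn,anq,anz,fgh,fgk,fgn,fgq,fhk,fhq,fkn,fkq,fnq] rk=16  ker:fhn,fnz,ghn,ghq,gkn,gkq,gnq,hkq,hnq,knq
∂3: piv[afhn,afnz,fghq,fgkq,fgnq,fknq,ghnq,gknq] rk=8
∂1c = {n} + {z}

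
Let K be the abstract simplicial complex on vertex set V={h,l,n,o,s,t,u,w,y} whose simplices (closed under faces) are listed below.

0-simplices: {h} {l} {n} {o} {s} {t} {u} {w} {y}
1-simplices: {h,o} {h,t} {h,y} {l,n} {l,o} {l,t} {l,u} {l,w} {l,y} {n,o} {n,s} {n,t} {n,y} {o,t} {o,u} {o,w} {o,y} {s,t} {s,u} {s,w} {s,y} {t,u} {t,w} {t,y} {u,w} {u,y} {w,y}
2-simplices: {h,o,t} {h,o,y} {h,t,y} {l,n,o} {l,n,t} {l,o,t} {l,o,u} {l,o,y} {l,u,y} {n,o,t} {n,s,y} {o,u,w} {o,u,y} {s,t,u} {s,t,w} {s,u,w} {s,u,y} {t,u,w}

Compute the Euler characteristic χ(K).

n_0=9 n_1=27 n_2=18
χ=+9−27+18=0

χ(K)=0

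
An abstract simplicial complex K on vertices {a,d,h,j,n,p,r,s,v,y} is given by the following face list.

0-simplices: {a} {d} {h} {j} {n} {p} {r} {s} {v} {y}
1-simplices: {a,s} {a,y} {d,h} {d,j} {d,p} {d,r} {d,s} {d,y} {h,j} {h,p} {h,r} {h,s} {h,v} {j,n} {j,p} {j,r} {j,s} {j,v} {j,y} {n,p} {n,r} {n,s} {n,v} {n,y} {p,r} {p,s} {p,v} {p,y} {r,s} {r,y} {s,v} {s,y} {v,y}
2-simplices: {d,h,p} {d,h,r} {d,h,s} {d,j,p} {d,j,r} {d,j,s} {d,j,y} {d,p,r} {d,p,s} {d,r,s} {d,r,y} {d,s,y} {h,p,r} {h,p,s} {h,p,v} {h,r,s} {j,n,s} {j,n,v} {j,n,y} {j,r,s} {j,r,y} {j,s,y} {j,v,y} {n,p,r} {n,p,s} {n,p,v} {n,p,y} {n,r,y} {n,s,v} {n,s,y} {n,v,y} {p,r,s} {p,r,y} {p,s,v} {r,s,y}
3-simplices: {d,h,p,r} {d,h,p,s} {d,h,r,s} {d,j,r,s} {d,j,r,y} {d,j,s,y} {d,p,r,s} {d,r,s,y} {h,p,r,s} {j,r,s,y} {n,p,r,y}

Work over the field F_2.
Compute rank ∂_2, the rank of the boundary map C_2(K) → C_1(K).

rank∂_2=22

n_0=10 n_1=33 n_2=35 n_3=11  [Z2]
∂1: piv[as,ay,dh,dj,dp,dr,ds,hv,jn] rk=9  ker:dy,hj,hp,hr,hs,jp,jr,js,jv,jy,np,nr,ns,nv,ny,pr,ps,pv,py,rs,ry,sv,sy,vy
∂2: piv[dhp,dhr,dhs,djp,djr,djs,djy,dpr,dps,drs,dry,dsy,hpv,jns,jnv,jny,jvy,npr,nps,npv,npy,nsv] rk=22  ker:hpr,hps,hrs,jrs,jry,jsy,nry,nsy,nvy,prs,pry,psv,rsy
∂3: piv[dhpr,dhps,dhrs,djrs,djry,djsy,dprs,drsy,npry] rk=9  ker:hprs,jrsy
rk∂_2=22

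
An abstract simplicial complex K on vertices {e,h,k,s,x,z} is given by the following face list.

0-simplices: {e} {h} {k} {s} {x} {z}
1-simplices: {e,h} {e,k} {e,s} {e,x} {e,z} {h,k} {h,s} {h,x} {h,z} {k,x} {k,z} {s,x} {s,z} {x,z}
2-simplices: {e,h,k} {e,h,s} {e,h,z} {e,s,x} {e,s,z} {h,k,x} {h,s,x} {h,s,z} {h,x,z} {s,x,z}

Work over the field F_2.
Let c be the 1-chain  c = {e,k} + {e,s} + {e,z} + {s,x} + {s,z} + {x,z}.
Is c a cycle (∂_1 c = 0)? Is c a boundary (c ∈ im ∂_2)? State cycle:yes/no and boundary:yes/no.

n_0=6 n_1=14 n_2=10  [Z2]
∂1: piv[eh,ek,es,ex,ez] rk=5  ker:hk,hs,hx,hz,kx,kz,sx,sz,xz
∂2: piv[ehk,ehs,ehz,esx,esz,hkx,hsx,hxz] rk=8  ker:hsz,sxz
∂1c = {e} + {k} + {s} + {z}

cycle:no boundary:no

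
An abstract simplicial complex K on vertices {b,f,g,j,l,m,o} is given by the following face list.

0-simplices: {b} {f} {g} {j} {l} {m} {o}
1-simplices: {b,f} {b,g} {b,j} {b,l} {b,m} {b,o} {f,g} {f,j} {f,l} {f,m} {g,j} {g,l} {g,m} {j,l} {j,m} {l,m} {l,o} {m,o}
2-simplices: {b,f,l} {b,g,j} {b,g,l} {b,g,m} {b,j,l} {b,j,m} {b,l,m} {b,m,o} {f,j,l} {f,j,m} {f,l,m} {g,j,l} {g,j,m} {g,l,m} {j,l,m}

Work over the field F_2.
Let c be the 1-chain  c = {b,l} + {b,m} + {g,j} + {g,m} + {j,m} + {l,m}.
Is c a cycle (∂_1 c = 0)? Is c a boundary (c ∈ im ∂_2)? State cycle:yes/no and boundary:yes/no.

cycle:yes boundary:yes

n_0=7 n_1=18 n_2=15  [Z2]
∂1: piv[bf,bg,bj,bl,bm,bo] rk=6  ker:fg,fj,fl,fm,gj,gl,gm,jl,jm,lm,lo,mo
∂2: piv[bfl,bgj,bgl,bgm,bjl,bjm,blm,bmo,fjl,fjm] rk=10  ker:flm,gjl,gjm,glm,jlm
∂1c = 0
c vs im∂2: reduces to 0 ⇒ boundary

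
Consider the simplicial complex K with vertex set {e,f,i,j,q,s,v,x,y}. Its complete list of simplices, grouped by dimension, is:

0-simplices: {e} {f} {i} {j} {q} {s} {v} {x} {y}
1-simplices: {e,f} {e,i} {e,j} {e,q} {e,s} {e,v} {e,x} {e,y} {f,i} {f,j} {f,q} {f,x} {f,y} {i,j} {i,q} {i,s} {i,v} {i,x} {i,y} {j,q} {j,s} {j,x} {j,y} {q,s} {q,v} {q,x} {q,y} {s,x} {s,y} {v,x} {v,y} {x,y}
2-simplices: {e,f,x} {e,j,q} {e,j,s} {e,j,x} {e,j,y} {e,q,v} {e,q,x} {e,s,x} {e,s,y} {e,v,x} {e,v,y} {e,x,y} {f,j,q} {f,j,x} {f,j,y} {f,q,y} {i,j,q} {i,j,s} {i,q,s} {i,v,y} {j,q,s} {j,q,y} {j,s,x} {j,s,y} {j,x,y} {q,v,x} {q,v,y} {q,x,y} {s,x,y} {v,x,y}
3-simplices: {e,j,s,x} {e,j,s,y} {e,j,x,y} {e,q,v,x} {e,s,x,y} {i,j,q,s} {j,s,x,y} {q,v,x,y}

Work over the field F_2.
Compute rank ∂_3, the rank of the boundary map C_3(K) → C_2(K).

n_0=9 n_1=32 n_2=30 n_3=8  [Z2]
∂1: piv[ef,ei,ej,eq,es,ev,ex,ey] rk=8  ker:fi,fj,fq,fx,fy,ij,iq,is,iv,ix,iy,jq,js,jx,jy,qs,qv,qx,qy,sx,sy,vx,vy,xy
∂2: piv[efx,ejq,ejs,ejx,ejy,eqv,eqx,esx,esy,evx,evy,exy,fjq,fjx,fjy,fqy,ijq,ijs,iqs,ivy] rk=20  ker:jqs,jqy,jsx,jsy,jxy,qvx,qvy,qxy,sxy,vxy
∂3: piv[ejsx,ejsy,ejxy,eqvx,esxy,ijqs,qvxy] rk=7  ker:jsxy
rk∂_3=7

rank∂_3=7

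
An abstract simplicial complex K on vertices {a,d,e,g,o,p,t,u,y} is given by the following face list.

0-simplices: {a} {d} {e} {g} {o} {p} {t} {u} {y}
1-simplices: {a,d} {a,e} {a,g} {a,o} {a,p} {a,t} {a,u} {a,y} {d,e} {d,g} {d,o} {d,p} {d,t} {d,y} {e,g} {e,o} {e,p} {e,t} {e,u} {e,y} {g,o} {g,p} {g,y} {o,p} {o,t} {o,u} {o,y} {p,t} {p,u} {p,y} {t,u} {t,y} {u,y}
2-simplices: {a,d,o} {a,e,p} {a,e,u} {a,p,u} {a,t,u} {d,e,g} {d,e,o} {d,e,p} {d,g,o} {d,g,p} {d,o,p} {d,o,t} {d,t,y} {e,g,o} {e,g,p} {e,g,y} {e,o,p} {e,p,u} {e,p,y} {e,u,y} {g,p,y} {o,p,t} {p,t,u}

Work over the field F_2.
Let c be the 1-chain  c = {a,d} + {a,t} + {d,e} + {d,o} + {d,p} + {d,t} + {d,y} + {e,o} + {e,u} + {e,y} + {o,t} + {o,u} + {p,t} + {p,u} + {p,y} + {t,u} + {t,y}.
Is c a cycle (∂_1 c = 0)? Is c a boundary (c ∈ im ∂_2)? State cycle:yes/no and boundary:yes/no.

n_0=9 n_1=33 n_2=23  [Z2]
∂1: piv[ad,ae,ag,ao,ap,at,au,ay] rk=8  ker:de,dg,do,dp,dt,dy,eg,eo,ep,et,eu,ey,go,gp,gy,op,ot,ou,oy,pt,pu,py,tu,ty,uy
∂2: piv[ado,aep,aeu,apu,atu,deg,deo,dep,dgo,dgp,dop,dot,dty,egy,epy,euy,opt,ptu] rk=18  ker:ego,egp,eop,epu,gpy
∂1c = 0
c vs im∂2: residual ≠ 0 ⇒ not boundary

cycle:yes boundary:no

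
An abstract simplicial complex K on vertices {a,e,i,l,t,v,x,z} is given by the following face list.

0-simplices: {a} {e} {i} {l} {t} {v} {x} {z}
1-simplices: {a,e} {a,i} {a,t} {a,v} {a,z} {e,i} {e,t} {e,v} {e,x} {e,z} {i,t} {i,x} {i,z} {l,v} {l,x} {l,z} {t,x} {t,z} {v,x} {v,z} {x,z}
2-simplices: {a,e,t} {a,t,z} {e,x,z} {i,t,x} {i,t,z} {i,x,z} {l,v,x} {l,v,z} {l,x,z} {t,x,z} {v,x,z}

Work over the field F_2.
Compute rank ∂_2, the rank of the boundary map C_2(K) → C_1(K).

rank∂_2=9

n_0=8 n_1=21 n_2=11  [Z2]
∂1: piv[ae,ai,at,av,az,ex,lv] rk=7  ker:ei,et,ev,ez,it,ix,iz,lx,lz,tx,tz,vx,vz,xz
∂2: piv[aet,atz,exz,itx,itz,ixz,lvx,lvz,lxz] rk=9  ker:txz,vxz
rk∂_2=9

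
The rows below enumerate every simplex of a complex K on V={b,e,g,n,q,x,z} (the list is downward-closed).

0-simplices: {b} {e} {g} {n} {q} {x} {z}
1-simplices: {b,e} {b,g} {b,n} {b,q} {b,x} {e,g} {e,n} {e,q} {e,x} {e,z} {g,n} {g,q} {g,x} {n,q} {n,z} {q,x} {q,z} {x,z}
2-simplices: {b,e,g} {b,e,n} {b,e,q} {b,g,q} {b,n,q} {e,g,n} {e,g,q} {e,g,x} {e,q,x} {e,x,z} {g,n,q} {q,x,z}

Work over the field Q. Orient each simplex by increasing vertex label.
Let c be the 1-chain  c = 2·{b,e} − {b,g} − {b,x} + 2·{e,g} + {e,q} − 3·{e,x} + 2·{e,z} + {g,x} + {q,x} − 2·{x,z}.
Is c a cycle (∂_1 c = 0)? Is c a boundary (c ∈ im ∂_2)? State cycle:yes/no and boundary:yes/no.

n_0=7 n_1=18 n_2=12  [Q]
∂1: piv[be,bg,bn,bq,bx,ez] rk=6  ker:eg,en,eq,ex,gn,gq,gx,nq,nz,qx,qz,xz
∂2: piv[beg,ben,beq,bgq,bnq,egn,egx,eqx,exz,qxz] rk=10  ker:egq,gnq
∂1c = 0
c vs im∂2: residual ≠ 0 ⇒ not boundary

cycle:yes boundary:no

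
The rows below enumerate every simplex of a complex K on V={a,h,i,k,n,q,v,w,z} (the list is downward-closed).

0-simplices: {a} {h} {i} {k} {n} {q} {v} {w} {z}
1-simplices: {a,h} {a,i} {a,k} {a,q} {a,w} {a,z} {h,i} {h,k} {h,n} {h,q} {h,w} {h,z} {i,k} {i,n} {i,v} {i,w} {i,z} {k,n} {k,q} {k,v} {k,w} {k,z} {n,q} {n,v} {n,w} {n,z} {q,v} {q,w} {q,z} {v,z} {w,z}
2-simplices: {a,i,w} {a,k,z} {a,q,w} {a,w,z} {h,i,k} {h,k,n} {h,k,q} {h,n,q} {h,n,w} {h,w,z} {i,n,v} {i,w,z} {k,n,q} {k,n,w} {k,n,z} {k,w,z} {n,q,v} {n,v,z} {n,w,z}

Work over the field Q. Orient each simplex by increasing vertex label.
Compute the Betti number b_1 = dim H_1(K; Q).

n_0=9 n_1=31 n_2=19  [Q]
∂1: piv[ah,ai,ak,aq,aw,az,hn,iv] rk=8  ker:hi,hk,hq,hw,hz,ik,in,iw,iz,kn,kq,kv,kw,kz,nq,nv,nw,nz,qv,qw,qz,vz,wz
∂2: piv[aiw,akz,aqw,awz,hik,hkn,hkq,hnq,hnw,hwz,inv,iwz,knw,knz,kwz,nqv,nvz] rk=17  ker:knq,nwz
b_1=(31−8)−17=6

b_1=6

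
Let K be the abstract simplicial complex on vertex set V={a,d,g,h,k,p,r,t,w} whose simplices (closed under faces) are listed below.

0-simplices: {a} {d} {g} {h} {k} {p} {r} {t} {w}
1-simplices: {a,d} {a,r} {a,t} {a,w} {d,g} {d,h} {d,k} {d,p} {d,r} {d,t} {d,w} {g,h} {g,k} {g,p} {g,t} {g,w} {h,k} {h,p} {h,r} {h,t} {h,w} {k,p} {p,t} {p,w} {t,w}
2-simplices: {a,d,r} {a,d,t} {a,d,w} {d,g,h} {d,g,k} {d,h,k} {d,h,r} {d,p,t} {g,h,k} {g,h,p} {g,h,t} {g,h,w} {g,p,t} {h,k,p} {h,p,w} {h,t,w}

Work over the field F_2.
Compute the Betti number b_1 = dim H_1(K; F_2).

n_0=9 n_1=25 n_2=16  [Z2]
∂1: piv[ad,ar,at,aw,dg,dh,dk,dp] rk=8  ker:dr,dt,dw,gh,gk,gp,gt,gw,hk,hp,hr,ht,hw,kp,pt,pw,tw
∂2: piv[adr,adt,adw,dgh,dgk,dhk,dhr,dpt,ghp,ght,ghw,gpt,hkp,hpw,htw] rk=15  ker:ghk
b_1=(25−8)−15=2

b_1=2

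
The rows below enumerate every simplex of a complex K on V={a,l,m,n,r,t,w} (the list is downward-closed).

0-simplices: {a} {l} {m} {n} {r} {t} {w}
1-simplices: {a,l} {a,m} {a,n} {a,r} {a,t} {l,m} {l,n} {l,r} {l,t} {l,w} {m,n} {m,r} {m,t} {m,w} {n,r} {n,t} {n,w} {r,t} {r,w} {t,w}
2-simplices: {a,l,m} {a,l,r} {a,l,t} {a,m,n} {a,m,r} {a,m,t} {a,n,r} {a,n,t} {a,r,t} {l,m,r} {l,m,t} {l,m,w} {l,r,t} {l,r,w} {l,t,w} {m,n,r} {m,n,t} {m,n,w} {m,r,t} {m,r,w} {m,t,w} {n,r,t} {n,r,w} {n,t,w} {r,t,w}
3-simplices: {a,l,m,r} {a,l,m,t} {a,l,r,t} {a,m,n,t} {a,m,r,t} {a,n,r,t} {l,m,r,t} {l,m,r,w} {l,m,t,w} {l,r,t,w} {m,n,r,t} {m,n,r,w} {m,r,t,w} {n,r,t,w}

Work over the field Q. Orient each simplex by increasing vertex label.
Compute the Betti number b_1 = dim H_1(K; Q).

b_1=1

n_0=7 n_1=20 n_2=25 n_3=14  [Q]
∂1: piv[al,am,an,ar,at,lw] rk=6  ker:lm,ln,lr,lt,mn,mr,mt,mw,nr,nt,nw,rt,rw,tw
∂2: piv[alm,alr,alt,amn,amr,amt,anr,ant,art,lmw,lrw,ltw,mnw] rk=13  ker:lmr,lmt,lrt,mnr,mnt,mrt,mrw,mtw,nrt,nrw,ntw,rtw
∂3: piv[almr,almt,alrt,amnt,amrt,anrt,lmrw,lmtw,lrtw,mnrt,mnrw,nrtw] rk=12  ker:lmrt,mrtw
b_1=(20−6)−13=1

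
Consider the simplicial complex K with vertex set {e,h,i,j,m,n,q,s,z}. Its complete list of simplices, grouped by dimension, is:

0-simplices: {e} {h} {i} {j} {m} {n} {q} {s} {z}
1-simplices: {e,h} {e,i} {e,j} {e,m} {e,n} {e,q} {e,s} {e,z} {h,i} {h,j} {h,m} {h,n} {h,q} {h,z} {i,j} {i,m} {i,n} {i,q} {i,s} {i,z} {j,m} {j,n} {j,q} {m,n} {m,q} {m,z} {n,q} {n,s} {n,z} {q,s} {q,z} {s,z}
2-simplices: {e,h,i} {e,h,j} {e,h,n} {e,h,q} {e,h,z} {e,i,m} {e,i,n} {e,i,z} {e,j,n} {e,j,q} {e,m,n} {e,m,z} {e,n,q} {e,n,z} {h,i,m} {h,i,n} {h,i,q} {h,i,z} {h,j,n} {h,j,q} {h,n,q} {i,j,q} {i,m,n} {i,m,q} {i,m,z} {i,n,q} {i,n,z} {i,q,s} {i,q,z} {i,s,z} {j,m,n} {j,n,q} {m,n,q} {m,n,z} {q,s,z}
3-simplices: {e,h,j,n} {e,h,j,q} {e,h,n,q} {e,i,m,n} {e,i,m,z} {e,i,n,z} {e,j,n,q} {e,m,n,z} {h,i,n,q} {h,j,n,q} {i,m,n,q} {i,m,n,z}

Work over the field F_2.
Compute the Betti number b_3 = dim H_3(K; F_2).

b_3=2

n_0=9 n_1=32 n_2=35 n_3=12  [Z2]
∂1: piv[eh,ei,ej,em,en,eq,es,ez] rk=8  ker:hi,hj,hm,hn,hq,hz,ij,im,in,iq,is,iz,jm,jn,jq,mn,mq,mz,nq,ns,nz,qs,qz,sz
∂2: piv[ehi,ehj,ehn,ehq,ehz,eim,ein,eiz,ejn,ejq,emn,emz,enq,enz,him,hiq,ijq,imq,iqs,iqz,isz,jmn] rk=22  ker:hin,hiz,hjn,hjq,hnq,imn,imz,inq,inz,jnq,mnq,mnz,qsz
∂3: piv[ehjn,ehjq,ehnq,eimn,eimz,einz,ejnq,emnz,hinq,imnq] rk=10  ker:hjnq,imnz
b_3=(12−10)−0=2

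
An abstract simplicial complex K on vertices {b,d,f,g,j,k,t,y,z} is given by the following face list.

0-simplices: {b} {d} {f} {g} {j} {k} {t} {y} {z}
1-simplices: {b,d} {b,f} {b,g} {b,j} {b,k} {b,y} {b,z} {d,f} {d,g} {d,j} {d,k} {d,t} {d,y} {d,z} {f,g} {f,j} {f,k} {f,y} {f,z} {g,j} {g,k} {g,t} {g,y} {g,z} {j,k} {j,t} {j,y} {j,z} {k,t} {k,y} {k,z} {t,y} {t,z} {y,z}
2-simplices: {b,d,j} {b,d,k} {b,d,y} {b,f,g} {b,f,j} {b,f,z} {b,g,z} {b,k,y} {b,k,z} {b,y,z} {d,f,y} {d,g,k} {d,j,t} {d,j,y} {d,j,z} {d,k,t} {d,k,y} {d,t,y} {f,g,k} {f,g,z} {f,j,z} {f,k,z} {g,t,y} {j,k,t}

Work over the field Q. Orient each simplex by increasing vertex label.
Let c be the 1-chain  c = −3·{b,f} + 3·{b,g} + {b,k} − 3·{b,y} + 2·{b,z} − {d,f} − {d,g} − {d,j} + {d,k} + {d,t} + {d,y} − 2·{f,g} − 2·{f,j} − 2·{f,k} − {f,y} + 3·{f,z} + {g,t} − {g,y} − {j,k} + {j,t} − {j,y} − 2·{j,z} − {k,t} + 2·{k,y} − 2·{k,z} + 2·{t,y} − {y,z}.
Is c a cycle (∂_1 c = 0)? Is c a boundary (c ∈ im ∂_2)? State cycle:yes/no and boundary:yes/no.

cycle:yes boundary:yes

n_0=9 n_1=34 n_2=24  [Q]
∂1: piv[bd,bf,bg,bj,bk,by,bz,dt] rk=8  ker:df,dg,dj,dk,dy,dz,fg,fj,fk,fy,fz,gj,gk,gt,gy,gz,jk,jt,jy,jz,kt,ky,kz,ty,tz,yz
∂2: piv[bdj,bdk,bdy,bfg,bfj,bfz,bgz,bky,bkz,byz,dfy,dgk,djt,djy,djz,dkt,dty,fgk,fjz,fkz,gty,jkt] rk=22  ker:dky,fgz
∂1c = 0
c vs im∂2: reduces to 0 ⇒ boundary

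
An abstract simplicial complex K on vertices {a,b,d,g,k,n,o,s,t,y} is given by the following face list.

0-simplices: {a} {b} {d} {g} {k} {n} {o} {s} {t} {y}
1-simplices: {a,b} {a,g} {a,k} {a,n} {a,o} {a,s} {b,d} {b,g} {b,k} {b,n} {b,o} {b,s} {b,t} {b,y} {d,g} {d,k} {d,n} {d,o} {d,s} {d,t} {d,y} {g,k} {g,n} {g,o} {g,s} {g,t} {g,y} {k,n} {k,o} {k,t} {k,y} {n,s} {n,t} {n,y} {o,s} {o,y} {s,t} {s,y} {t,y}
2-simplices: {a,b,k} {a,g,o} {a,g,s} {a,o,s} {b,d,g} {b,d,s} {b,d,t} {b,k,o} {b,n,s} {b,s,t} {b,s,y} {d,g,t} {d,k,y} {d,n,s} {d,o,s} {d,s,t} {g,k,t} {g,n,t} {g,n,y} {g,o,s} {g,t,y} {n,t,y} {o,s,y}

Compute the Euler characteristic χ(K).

n_0=10 n_1=39 n_2=23
χ=+10−39+23=-6

χ(K)=-6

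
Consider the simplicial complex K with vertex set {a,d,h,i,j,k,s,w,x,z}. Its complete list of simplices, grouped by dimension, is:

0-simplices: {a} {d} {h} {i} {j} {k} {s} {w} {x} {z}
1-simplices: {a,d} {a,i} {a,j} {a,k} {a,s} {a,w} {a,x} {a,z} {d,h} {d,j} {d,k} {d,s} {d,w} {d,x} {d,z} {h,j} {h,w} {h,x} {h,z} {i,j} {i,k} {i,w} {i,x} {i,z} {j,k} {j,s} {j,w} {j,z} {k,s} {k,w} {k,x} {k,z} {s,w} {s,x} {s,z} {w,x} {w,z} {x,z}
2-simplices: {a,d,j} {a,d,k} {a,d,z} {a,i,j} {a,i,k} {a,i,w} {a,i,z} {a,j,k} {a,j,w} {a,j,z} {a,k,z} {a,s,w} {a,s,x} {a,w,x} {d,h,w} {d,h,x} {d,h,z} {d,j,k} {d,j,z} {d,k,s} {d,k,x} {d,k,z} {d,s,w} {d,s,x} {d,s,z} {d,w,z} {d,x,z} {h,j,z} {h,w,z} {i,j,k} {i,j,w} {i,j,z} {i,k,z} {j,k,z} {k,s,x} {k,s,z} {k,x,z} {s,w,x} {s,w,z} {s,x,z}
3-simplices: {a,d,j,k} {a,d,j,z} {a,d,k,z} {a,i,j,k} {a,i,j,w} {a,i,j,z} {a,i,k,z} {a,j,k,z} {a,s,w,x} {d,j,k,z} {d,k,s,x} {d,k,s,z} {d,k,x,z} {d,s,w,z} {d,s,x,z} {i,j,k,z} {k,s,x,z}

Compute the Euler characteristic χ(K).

n_0=10 n_1=38 n_2=40 n_3=17
χ=+10−38+40−17=-5

χ(K)=-5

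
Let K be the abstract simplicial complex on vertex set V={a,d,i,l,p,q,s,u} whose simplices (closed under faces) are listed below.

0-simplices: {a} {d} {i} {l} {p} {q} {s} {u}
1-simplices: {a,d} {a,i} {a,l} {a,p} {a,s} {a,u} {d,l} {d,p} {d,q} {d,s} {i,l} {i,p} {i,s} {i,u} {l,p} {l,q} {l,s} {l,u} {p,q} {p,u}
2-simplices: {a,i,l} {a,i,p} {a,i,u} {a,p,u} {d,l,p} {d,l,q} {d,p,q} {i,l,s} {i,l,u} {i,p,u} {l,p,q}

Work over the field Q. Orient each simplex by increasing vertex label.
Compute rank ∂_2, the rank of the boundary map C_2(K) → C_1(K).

rank∂_2=9

n_0=8 n_1=20 n_2=11  [Q]
∂1: piv[ad,ai,al,ap,as,au,dq] rk=7  ker:dl,dp,ds,il,ip,is,iu,lp,lq,ls,lu,pq,pu
∂2: piv[ail,aip,aiu,apu,dlp,dlq,dpq,ils,ilu] rk=9  ker:ipu,lpq
rk∂_2=9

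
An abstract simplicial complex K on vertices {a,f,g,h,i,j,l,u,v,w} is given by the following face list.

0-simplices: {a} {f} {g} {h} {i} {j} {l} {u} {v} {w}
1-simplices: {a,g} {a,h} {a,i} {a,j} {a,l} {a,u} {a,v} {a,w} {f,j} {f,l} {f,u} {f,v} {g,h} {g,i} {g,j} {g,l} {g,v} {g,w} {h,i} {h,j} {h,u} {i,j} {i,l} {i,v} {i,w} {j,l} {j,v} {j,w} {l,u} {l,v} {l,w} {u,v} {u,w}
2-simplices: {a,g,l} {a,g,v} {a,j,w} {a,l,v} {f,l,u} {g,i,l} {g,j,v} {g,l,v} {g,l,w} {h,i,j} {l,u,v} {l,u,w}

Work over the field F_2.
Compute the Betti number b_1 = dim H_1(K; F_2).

b_1=13

n_0=10 n_1=33 n_2=12  [Z2]
∂1: piv[ag,ah,ai,aj,al,au,av,aw,fj] rk=9  ker:fl,fu,fv,gh,gi,gj,gl,gv,gw,hi,hj,hu,ij,il,iv,iw,jl,jv,jw,lu,lv,lw,uv,uw
∂2: piv[agl,agv,ajw,alv,flu,gil,gjv,glw,hij,luv,luw] rk=11  ker:glv
b_1=(33−9)−11=13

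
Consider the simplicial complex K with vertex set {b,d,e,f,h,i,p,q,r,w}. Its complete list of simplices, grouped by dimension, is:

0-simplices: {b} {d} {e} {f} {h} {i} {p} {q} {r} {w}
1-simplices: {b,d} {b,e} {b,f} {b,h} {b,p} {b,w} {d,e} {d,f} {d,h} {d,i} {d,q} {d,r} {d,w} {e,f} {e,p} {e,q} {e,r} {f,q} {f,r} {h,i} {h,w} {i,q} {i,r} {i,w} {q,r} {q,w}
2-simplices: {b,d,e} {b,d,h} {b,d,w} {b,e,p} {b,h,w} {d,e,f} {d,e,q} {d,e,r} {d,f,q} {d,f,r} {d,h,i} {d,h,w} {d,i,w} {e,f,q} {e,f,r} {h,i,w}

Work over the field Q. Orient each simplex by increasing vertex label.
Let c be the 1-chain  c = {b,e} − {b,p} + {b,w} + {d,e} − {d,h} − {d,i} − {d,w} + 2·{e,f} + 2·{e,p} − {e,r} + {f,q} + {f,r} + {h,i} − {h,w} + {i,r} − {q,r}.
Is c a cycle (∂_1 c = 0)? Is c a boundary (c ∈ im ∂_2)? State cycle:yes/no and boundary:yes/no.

n_0=10 n_1=26 n_2=16  [Q]
∂1: piv[bd,be,bf,bh,bp,bw,di,dq,dr] rk=9  ker:de,df,dh,dw,ef,ep,eq,er,fq,fr,hi,hw,iq,ir,iw,qr,qw
∂2: piv[bde,bdh,bdw,bep,bhw,def,deq,der,dfq,dfr,dhi,diw] rk=12  ker:dhw,efq,efr,hiw
∂1c = −{b} + 2·{d} − {e} − {h} − {i} + {p} + 2·{q} − {w}

cycle:no boundary:no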